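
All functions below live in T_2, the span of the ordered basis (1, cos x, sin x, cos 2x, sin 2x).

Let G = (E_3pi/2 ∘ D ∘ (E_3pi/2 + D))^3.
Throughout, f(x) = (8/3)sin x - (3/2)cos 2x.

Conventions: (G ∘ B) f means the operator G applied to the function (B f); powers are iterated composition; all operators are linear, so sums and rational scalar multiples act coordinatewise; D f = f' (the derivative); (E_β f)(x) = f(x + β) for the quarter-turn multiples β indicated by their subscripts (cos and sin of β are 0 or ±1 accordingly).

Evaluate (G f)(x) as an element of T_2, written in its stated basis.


the result is g(x) = -24cos 2x + 132sin 2x

E_3pi/2 f = -(8/3)cos x + (3/2)cos 2x
D f = (8/3)cos x + 3sin 2x
(E_3pi/2 + D) f = (3/2)cos 2x + 3sin 2x
D (E_3pi/2 + D) f = 6cos 2x - 3sin 2x
E_3pi/2 D (E_3pi/2 + D) f = -6cos 2x + 3sin 2x
E_3pi/2 (E_3pi/2 ∘ D ∘ (E_3pi/2 + D)) f = 6cos 2x - 3sin 2x
D (E_3pi/2 ∘ D ∘ (E_3pi/2 + D)) f = 6cos 2x + 12sin 2x
(E_3pi/2 + D) (E_3pi/2 ∘ D ∘ (E_3pi/2 + D)) f = 12cos 2x + 9sin 2x
D (E_3pi/2 + D) (E_3pi/2 ∘ D ∘ (E_3pi/2 + D)) f = 18cos 2x - 24sin 2x
E_3pi/2 D (E_3pi/2 + D) (E_3pi/2 ∘ D ∘ (E_3pi/2 + D)) f = -18cos 2x + 24sin 2x
E_3pi/2 (E_3pi/2 ∘ D ∘ (E_3pi/2 + D)) (E_3pi/2 ∘ D ∘ (E_3pi/2 + D)) f = 18cos 2x - 24sin 2x
D (E_3pi/2 ∘ D ∘ (E_3pi/2 + D)) (E_3pi/2 ∘ D ∘ (E_3pi/2 + D)) f = 48cos 2x + 36sin 2x
(E_3pi/2 + D) (E_3pi/2 ∘ D ∘ (E_3pi/2 + D)) (E_3pi/2 ∘ D ∘ (E_3pi/2 + D)) f = 66cos 2x + 12sin 2x
D (E_3pi/2 + D) (E_3pi/2 ∘ D ∘ (E_3pi/2 + D)) (E_3pi/2 ∘ D ∘ (E_3pi/2 + D)) f = 24cos 2x - 132sin 2x
E_3pi/2 D (E_3pi/2 + D) (E_3pi/2 ∘ D ∘ (E_3pi/2 + D)) (E_3pi/2 ∘ D ∘ (E_3pi/2 + D)) f = -24cos 2x + 132sin 2x


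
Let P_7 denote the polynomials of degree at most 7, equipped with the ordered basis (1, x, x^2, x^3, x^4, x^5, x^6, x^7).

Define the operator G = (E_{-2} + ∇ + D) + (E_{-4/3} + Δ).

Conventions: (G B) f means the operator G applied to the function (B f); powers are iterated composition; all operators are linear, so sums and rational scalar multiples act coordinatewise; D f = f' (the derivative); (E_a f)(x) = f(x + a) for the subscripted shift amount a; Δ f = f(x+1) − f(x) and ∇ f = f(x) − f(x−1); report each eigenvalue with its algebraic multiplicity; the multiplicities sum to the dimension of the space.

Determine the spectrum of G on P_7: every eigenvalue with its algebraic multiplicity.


λ = 2 (multiplicity 8)

image of 1: 2
image of x: 2x - 1/3
image of x^2: 2x^2 - (2/3)x + 52/9
image of x^3: 2x^3 - x^2 + (52/3)x - 226/27
image of x^4: 2x^4 - (4/3)x^3 + (104/3)x^2 - (904/27)x + 1552/81
image of x^5: 2x^5 - (5/3)x^4 + (520/9)x^3 - (2260/27)x^2 + (7760/81)x - 8314/243
image of x^6: 2x^6 - 2x^5 + (260/3)x^4 - (4520/27)x^3 + (7760/27)x^2 - (16628/81)x + 50752/729
image of x^7: 2x^7 - (7/3)x^6 + (364/3)x^5 - (7910/27)x^4 + (54320/81)x^3 - (58198/81)x^2 + (355264/729)x - 291946/2187
the matrix is upper triangular; its diagonal is (2, 2, 2, 2, 2, 2, 2, 2)
for a triangular matrix the eigenvalues are the diagonal entries, with algebraic multiplicity their repetition count


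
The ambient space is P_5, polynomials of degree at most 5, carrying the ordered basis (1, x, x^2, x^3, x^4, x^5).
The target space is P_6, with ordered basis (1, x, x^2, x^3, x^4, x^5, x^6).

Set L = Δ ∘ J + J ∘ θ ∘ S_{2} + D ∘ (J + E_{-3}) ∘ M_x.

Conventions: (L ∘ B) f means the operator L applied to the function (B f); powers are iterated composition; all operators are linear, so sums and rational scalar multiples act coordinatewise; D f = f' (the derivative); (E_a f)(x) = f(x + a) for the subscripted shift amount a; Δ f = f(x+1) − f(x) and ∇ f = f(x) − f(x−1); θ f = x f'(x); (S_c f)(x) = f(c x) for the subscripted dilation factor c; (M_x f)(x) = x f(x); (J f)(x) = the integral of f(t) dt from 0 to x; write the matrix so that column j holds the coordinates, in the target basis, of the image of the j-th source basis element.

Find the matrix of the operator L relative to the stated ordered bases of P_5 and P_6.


the matrix is [[2, -11/2, 82/3, -431/4, 2026/5, -8747/6]; [1, 3, -17, 109, -539, 2431]; [0, 2, 4, -69/2, 272, -3235/2]; [0, 0, 11/3, 5, -58, 1630/3]; [0, 0, 0, 7, 6, -175/2]; [0, 0, 0, 0, 69/5, 7]; [0, 0, 0, 0, 0, 83/3]] (rows listed top to bottom)

image of 1: x + 2
image of x: 2x^2 + 3x - 11/2
image of x^2: (11/3)x^3 + 4x^2 - 17x + 82/3
image of x^3: 7x^4 + 5x^3 - (69/2)x^2 + 109x - 431/4
image of x^4: (69/5)x^5 + 6x^4 - 58x^3 + 272x^2 - 539x + 2026/5
image of x^5: (83/3)x^6 + 7x^5 - (175/2)x^4 + (1630/3)x^3 - (3235/2)x^2 + 2431x - 8747/6
each image's coordinates form column j of the matrix


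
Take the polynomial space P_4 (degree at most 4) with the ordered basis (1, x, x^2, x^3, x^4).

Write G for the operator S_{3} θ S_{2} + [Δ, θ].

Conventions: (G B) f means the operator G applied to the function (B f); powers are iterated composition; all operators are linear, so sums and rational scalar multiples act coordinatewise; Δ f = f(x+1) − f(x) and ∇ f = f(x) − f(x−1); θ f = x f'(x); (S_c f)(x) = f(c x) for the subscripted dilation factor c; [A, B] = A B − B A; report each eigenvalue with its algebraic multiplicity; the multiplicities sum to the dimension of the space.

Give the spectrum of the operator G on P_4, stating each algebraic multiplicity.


λ = 0 (multiplicity 1), λ = 6 (multiplicity 1), λ = 72 (multiplicity 1), λ = 648 (multiplicity 1), λ = 5184 (multiplicity 1)

image of 1: 0
image of x: 6x + 1
image of x^2: 72x^2 + 2x + 2
image of x^3: 648x^3 + 3x^2 + 6x + 3
image of x^4: 5184x^4 + 4x^3 + 12x^2 + 12x + 4
the matrix is upper triangular; its diagonal is (0, 6, 72, 648, 5184)
for a triangular matrix the eigenvalues are the diagonal entries, with algebraic multiplicity their repetition count


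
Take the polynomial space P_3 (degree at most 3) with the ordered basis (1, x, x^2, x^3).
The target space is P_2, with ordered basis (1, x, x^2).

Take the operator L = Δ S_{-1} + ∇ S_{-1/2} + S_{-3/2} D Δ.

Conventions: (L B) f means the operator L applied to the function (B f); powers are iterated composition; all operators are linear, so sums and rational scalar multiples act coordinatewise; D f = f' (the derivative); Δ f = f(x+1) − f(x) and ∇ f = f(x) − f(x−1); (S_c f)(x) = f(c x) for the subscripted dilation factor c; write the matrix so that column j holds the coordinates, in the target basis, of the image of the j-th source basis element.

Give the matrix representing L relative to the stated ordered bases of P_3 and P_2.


image of 1: 0
image of x: -3/2
image of x^2: (5/2)x + 11/4
image of x^3: -(27/8)x^2 - (93/8)x + 15/8
each image's coordinates form column j of the matrix

the matrix is [[0, -3/2, 11/4, 15/8]; [0, 0, 5/2, -93/8]; [0, 0, 0, -27/8]] (rows listed top to bottom)


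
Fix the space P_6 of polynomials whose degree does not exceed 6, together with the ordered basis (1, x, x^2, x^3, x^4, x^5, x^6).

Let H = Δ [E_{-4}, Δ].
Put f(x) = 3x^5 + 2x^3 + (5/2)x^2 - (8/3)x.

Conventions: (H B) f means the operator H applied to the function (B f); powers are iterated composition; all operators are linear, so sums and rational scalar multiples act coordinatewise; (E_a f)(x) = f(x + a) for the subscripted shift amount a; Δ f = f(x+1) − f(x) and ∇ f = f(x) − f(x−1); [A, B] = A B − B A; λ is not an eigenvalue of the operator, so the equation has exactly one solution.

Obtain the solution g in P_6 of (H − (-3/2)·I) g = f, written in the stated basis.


the result is g(x) = 2x^5 + (4/3)x^3 + (5/3)x^2 - (16/9)x

write g with unknown coordinates in the stated basis and equate coefficients in (H − (-3/2)·I) g = f
solving from the highest basis element down gives g = 2x^5 + (4/3)x^3 + (5/3)x^2 - (16/9)x
check: H g = 0
so H g − (-3/2)·g = 3x^5 + 2x^3 + (5/2)x^2 - (8/3)x = f ✓


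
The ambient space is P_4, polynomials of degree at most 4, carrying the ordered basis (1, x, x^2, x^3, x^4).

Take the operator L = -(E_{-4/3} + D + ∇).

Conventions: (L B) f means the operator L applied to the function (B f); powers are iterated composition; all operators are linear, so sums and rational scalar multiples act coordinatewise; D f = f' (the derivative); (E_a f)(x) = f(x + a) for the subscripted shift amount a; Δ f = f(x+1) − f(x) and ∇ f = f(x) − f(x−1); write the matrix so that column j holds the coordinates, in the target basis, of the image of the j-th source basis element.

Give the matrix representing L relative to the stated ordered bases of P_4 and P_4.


the matrix is [[-1, -2/3, -7/9, 37/27, -175/81]; [0, -1, -4/3, -7/3, 148/27]; [0, 0, -1, -2, -14/3]; [0, 0, 0, -1, -8/3]; [0, 0, 0, 0, -1]] (rows listed top to bottom)

image of 1: -1
image of x: -x - 2/3
image of x^2: -x^2 - (4/3)x - 7/9
image of x^3: -x^3 - 2x^2 - (7/3)x + 37/27
image of x^4: -x^4 - (8/3)x^3 - (14/3)x^2 + (148/27)x - 175/81
each image's coordinates form column j of the matrix


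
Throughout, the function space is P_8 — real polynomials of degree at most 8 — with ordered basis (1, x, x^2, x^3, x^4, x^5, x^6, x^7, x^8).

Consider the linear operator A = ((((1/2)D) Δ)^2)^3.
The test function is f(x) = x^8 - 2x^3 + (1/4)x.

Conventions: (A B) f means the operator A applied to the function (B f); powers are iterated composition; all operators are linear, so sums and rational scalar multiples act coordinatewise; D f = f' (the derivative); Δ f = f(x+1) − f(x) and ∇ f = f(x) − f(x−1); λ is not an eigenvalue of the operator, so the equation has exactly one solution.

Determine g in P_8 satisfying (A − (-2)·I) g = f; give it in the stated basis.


write g with unknown coordinates in the stated basis and equate coefficients in (A − (-2)·I) g = f
solving from the highest basis element down gives g = (1/2)x^8 - x^3 + (1/8)x
check: A g = 0
so A g − (-2)·g = x^8 - 2x^3 + (1/4)x = f ✓

the result is g(x) = (1/2)x^8 - x^3 + (1/8)x


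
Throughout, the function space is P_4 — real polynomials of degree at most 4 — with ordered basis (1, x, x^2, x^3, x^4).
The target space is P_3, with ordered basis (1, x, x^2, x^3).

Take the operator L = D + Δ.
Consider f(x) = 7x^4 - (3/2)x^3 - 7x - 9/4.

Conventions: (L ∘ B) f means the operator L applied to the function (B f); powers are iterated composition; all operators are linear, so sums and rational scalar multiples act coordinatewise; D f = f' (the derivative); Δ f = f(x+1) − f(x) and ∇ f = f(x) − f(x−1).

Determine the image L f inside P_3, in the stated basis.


D f = 28x^3 - (9/2)x^2 - 7
Δ f = 28x^3 + (75/2)x^2 + (47/2)x - 3/2
(D + Δ) f = 56x^3 + 33x^2 + (47/2)x - 17/2

g(x) = 56x^3 + 33x^2 + (47/2)x - 17/2


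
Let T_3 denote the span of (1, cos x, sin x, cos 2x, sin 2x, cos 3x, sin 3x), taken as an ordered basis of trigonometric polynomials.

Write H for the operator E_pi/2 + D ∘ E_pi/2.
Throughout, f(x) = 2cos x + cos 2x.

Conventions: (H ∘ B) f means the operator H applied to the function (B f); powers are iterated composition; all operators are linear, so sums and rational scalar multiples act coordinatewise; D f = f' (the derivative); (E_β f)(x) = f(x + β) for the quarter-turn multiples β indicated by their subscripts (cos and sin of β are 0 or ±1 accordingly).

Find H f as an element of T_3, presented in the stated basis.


E_pi/2 f = -2sin x - cos 2x
E_pi/2 f = -2sin x - cos 2x
D E_pi/2 f = -2cos x + 2sin 2x
(E_pi/2 + D ∘ E_pi/2) f = -2cos x - 2sin x - cos 2x + 2sin 2x

g(x) = -2cos x - 2sin x - cos 2x + 2sin 2x


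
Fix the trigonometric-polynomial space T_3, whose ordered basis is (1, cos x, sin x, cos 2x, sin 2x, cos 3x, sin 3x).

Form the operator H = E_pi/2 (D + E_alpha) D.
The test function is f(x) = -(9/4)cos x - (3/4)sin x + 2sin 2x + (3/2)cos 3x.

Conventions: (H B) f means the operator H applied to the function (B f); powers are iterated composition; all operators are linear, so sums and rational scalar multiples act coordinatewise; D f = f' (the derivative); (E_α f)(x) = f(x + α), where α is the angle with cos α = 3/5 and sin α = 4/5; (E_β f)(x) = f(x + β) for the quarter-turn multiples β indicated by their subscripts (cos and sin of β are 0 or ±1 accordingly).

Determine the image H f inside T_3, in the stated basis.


the result is g(x) = (27/10)cos x - (18/5)sin x + (28/25)cos 2x + (296/25)sin 2x - (1053/250)cos 3x - (3771/250)sin 3x

D f = -(3/4)cos x + (9/4)sin x + 4cos 2x - (9/2)sin 3x
D D f = (9/4)cos x + (3/4)sin x - 8sin 2x - (27/2)cos 3x
E_alpha D f = (27/20)cos x + (39/20)sin x - (28/25)cos 2x - (96/25)sin 2x - (198/125)cos 3x + (1053/250)sin 3x
(D + E_alpha) D f = (18/5)cos x + (27/10)sin x - (28/25)cos 2x - (296/25)sin 2x - (3771/250)cos 3x + (1053/250)sin 3x
E_pi/2 (D + E_alpha) D f = (27/10)cos x - (18/5)sin x + (28/25)cos 2x + (296/25)sin 2x - (1053/250)cos 3x - (3771/250)sin 3x


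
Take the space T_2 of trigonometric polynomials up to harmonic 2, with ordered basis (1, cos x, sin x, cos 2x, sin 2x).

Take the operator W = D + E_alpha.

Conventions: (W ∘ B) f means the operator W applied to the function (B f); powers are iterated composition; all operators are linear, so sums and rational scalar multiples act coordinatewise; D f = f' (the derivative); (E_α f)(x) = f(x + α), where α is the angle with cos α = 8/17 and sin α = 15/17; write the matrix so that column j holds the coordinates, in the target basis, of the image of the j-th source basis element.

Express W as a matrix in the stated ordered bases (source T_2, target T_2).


the matrix is [[1, 0, 0, 0, 0]; [0, 8/17, 32/17, 0, 0]; [0, -32/17, 8/17, 0, 0]; [0, 0, 0, -161/289, 818/289]; [0, 0, 0, -818/289, -161/289]] (rows listed top to bottom)

image of 1: 1
image of cos x: (8/17)cos x - (32/17)sin x
image of sin x: (32/17)cos x + (8/17)sin x
image of cos 2x: -(161/289)cos 2x - (818/289)sin 2x
image of sin 2x: (818/289)cos 2x - (161/289)sin 2x
each image's coordinates form column j of the matrix


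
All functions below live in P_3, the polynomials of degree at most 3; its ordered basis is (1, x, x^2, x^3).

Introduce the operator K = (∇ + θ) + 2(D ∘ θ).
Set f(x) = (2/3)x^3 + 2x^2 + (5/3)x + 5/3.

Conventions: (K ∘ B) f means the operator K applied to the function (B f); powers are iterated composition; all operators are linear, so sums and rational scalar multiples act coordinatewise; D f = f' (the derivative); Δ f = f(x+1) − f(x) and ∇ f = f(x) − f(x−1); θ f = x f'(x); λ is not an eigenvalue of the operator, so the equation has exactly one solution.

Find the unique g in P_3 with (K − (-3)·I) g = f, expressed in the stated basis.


write g with unknown coordinates in the stated basis and equate coefficients in (K − (-3)·I) g = f
solving from the highest basis element down gives g = (1/9)x^3 - (1/15)x^2 + (2/3)x - 23/135
check: K g = (1/3)x^3 + (11/5)x^2 - (1/3)x + 98/45
so K g − (-3)·g = (2/3)x^3 + 2x^2 + (5/3)x + 5/3 = f ✓

the image equals g(x) = (1/9)x^3 - (1/15)x^2 + (2/3)x - 23/135


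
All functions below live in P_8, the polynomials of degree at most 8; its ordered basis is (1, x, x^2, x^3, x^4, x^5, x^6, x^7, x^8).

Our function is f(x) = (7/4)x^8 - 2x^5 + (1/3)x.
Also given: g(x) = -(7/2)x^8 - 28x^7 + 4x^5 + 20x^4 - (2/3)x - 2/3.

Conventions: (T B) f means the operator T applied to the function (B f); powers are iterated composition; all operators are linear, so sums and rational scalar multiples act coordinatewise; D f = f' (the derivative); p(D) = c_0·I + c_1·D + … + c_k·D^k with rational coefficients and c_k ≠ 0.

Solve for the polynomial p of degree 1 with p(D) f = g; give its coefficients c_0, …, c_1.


p(D) = -2·I − 2·D, i.e. c_0 = -2, c_1 = -2

D^0 f = (7/4)x^8 - 2x^5 + (1/3)x
D^1 f = 14x^7 - 10x^4 + 1/3
matching coefficients of g against c_0 f + c_1 Df + … from the top degree down determines the c_i
solution: c_0 = -2, c_1 = -2


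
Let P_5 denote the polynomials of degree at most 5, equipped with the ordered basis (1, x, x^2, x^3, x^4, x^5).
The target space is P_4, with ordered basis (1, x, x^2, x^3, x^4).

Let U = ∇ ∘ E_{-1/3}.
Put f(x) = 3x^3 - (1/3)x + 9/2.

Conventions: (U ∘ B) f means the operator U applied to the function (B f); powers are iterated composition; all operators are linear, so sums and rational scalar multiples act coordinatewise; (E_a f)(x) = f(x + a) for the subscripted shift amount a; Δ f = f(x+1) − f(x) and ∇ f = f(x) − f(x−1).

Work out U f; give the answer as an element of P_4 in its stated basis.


the image equals g(x) = 9x^2 - 15x + 20/3

E_{-1/3} f = 3x^3 - 3x^2 + (2/3)x + 9/2
∇ E_{-1/3} f = 9x^2 - 15x + 20/3


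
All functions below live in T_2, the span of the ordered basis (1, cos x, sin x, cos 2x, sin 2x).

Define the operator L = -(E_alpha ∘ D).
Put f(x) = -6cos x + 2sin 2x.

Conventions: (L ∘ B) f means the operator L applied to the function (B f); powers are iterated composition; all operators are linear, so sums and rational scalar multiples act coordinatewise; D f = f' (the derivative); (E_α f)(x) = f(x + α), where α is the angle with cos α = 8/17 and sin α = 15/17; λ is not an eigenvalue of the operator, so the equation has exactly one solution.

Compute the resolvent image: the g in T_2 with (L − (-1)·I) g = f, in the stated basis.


write g with unknown coordinates in the stated basis and equate coefficients in (L − (-1)·I) g = f
solving from the highest basis element down gives g = -3cos x + (3/4)sin x - (644/2405)cos 2x + (1538/2405)sin 2x
check: L g = -3cos x - (3/4)sin x + (644/2405)cos 2x + (3272/2405)sin 2x
so L g − (-1)·g = -6cos x + 2sin 2x = f ✓

g(x) = -3cos x + (3/4)sin x - (644/2405)cos 2x + (1538/2405)sin 2x


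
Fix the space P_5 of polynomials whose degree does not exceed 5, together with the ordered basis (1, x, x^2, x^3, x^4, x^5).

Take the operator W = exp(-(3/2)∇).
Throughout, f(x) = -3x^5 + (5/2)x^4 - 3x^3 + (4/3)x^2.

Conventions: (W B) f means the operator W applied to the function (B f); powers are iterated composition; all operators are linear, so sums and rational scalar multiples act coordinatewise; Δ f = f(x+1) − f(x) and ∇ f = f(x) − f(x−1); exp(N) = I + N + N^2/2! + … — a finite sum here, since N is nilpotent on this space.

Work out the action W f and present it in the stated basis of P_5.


order-1 term: (45/2)x^4 - 60x^3 + 81x^2 - 55x + 59/4
order-2 term: -(135/2)x^3 + (945/4)x^2 - 324x + 1311/8
order-3 term: (405/4)x^2 - (675/2)x + 2511/8
order-4 term: -(1215/16)x + 5265/32
order-5 term: 729/32
the series for exp(-(3/2)∇) f terminates at order 5
exp(-(3/2)∇) f = -3x^5 + 25x^4 - (261/2)x^3 + (2519/6)x^2 - (12679/16)x + 10877/16

g(x) = -3x^5 + 25x^4 - (261/2)x^3 + (2519/6)x^2 - (12679/16)x + 10877/16


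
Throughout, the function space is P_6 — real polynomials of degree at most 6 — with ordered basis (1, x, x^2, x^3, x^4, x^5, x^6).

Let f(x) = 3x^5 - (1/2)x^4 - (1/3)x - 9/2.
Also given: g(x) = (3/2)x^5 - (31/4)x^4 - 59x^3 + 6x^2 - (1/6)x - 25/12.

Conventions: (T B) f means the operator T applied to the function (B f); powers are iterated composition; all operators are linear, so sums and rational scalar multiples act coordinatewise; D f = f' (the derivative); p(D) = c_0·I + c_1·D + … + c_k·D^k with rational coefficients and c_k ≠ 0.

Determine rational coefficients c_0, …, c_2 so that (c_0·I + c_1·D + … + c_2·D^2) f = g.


p(D) = (1/2)·I − (1/2)·D − D^2, i.e. c_0 = 1/2, c_1 = -1/2, c_2 = -1

D^0 f = 3x^5 - (1/2)x^4 - (1/3)x - 9/2
D^1 f = 15x^4 - 2x^3 - 1/3
D^2 f = 60x^3 - 6x^2
matching coefficients of g against c_0 f + c_1 Df + … from the top degree down determines the c_i
solution: c_0 = 1/2, c_1 = -1/2, c_2 = -1


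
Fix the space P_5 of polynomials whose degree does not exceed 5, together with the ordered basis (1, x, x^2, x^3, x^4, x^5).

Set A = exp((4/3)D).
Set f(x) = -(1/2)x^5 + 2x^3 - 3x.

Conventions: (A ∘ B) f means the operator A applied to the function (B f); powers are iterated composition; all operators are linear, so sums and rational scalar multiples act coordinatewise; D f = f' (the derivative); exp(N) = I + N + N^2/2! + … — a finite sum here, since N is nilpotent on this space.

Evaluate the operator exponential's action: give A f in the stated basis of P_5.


the result is g(x) = -(1/2)x^5 - (10/3)x^4 - (62/9)x^3 - (104/27)x^2 - (19/81)x - 332/243

order-1 term: -(10/3)x^4 + 8x^2 - 4
order-2 term: -(80/9)x^3 + (32/3)x
order-3 term: -(320/27)x^2 + 128/27
order-4 term: -(640/81)x
order-5 term: -512/243
the series for exp((4/3)D) f terminates at order 5
exp((4/3)D) f = -(1/2)x^5 - (10/3)x^4 - (62/9)x^3 - (104/27)x^2 - (19/81)x - 332/243


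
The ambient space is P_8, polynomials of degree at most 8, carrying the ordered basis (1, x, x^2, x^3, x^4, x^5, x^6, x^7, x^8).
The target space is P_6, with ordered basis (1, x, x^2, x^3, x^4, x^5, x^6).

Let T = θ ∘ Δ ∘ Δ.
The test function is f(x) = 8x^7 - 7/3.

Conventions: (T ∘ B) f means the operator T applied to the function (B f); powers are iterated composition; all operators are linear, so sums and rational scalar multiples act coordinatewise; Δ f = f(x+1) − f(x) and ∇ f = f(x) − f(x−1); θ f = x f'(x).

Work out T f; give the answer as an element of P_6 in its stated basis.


the image equals g(x) = 1680x^5 + 6720x^4 + 11760x^3 + 10080x^2 + 3472x

Δ f = 56x^6 + 168x^5 + 280x^4 + 280x^3 + 168x^2 + 56x + 8
Δ Δ f = 336x^5 + 1680x^4 + 3920x^3 + 5040x^2 + 3472x + 1008
θ Δ Δ f = 1680x^5 + 6720x^4 + 11760x^3 + 10080x^2 + 3472x


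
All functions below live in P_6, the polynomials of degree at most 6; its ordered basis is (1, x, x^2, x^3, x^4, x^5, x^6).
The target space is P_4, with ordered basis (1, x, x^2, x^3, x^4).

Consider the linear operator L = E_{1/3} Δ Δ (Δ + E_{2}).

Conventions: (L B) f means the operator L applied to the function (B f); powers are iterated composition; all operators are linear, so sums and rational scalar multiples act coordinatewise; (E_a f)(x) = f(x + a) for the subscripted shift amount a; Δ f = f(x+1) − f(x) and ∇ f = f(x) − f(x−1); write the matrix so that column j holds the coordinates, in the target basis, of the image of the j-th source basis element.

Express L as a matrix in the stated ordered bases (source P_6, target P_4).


the matrix is [[0, 0, 2, 26, 538/3, 26750/27, 133474/27]; [0, 0, 0, 6, 104, 2690/3, 53500/9]; [0, 0, 0, 0, 12, 260, 2690]; [0, 0, 0, 0, 0, 20, 520]; [0, 0, 0, 0, 0, 0, 30]] (rows listed top to bottom)

image of 1: 0
image of x: 0
image of x^2: 2
image of x^3: 6x + 26
image of x^4: 12x^2 + 104x + 538/3
image of x^5: 20x^3 + 260x^2 + (2690/3)x + 26750/27
image of x^6: 30x^4 + 520x^3 + 2690x^2 + (53500/9)x + 133474/27
each image's coordinates form column j of the matrix


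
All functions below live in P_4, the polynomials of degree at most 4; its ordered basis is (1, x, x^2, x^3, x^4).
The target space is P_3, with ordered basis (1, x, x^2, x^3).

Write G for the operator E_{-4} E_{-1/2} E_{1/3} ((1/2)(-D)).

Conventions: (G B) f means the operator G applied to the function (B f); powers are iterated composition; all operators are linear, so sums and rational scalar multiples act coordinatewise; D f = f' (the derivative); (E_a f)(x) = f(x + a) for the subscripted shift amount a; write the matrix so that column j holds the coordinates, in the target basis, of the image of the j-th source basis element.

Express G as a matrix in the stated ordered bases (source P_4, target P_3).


the matrix is [[0, -1/2, 25/6, -625/24, 15625/108]; [0, 0, -1, 25/2, -625/6]; [0, 0, 0, -3/2, 25]; [0, 0, 0, 0, -2]] (rows listed top to bottom)

image of 1: 0
image of x: -1/2
image of x^2: -x + 25/6
image of x^3: -(3/2)x^2 + (25/2)x - 625/24
image of x^4: -2x^3 + 25x^2 - (625/6)x + 15625/108
each image's coordinates form column j of the matrix


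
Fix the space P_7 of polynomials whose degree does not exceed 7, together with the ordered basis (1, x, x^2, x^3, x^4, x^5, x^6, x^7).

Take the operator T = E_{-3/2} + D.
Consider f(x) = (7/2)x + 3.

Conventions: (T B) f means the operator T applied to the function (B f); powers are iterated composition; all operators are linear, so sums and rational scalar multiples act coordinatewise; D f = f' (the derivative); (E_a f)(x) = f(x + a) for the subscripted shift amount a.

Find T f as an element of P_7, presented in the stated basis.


E_{-3/2} f = (7/2)x - 9/4
D f = 7/2
(E_{-3/2} + D) f = (7/2)x + 5/4

g(x) = (7/2)x + 5/4


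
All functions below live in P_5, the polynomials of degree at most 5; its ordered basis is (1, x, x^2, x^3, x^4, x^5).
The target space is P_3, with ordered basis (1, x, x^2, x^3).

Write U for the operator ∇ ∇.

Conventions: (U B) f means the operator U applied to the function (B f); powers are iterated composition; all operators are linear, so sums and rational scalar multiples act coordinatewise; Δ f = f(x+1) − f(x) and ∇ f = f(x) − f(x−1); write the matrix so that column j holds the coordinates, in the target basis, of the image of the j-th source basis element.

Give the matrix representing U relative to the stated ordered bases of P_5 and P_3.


image of 1: 0
image of x: 0
image of x^2: 2
image of x^3: 6x - 6
image of x^4: 12x^2 - 24x + 14
image of x^5: 20x^3 - 60x^2 + 70x - 30
each image's coordinates form column j of the matrix

the matrix is [[0, 0, 2, -6, 14, -30]; [0, 0, 0, 6, -24, 70]; [0, 0, 0, 0, 12, -60]; [0, 0, 0, 0, 0, 20]] (rows listed top to bottom)


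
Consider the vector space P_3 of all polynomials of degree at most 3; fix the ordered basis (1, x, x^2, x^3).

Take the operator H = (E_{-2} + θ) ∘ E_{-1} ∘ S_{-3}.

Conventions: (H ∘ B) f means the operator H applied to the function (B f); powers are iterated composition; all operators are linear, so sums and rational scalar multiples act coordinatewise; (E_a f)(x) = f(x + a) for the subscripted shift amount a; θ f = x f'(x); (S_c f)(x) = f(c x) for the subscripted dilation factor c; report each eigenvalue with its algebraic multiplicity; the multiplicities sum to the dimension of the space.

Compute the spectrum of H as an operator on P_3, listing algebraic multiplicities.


λ = -108 (multiplicity 1), λ = -6 (multiplicity 1), λ = 1 (multiplicity 1), λ = 27 (multiplicity 1)

image of 1: 1
image of x: -6x + 9
image of x^2: 27x^2 - 72x + 81
image of x^3: -108x^3 + 405x^2 - 810x + 729
the matrix is upper triangular; its diagonal is (1, -6, 27, -108)
for a triangular matrix the eigenvalues are the diagonal entries, with algebraic multiplicity their repetition count


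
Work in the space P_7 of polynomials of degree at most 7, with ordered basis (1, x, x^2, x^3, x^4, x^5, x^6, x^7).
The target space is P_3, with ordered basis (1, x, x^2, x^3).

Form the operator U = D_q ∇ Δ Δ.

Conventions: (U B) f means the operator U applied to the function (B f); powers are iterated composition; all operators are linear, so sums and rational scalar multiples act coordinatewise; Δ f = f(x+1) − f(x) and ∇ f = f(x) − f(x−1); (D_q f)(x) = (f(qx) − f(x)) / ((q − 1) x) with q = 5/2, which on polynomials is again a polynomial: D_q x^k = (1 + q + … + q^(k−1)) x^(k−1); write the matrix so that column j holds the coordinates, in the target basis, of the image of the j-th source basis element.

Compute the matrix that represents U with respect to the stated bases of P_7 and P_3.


the matrix is [[0, 0, 0, 0, 24, 60, 180, 420]; [0, 0, 0, 0, 0, 210, 630, 2205]; [0, 0, 0, 0, 0, 0, 1170, 4095]; [0, 0, 0, 0, 0, 0, 0, 21315/4]] (rows listed top to bottom)

image of 1: 0
image of x: 0
image of x^2: 0
image of x^3: 0
image of x^4: 24
image of x^5: 210x + 60
image of x^6: 1170x^2 + 630x + 180
image of x^7: (21315/4)x^3 + 4095x^2 + 2205x + 420
each image's coordinates form column j of the matrix


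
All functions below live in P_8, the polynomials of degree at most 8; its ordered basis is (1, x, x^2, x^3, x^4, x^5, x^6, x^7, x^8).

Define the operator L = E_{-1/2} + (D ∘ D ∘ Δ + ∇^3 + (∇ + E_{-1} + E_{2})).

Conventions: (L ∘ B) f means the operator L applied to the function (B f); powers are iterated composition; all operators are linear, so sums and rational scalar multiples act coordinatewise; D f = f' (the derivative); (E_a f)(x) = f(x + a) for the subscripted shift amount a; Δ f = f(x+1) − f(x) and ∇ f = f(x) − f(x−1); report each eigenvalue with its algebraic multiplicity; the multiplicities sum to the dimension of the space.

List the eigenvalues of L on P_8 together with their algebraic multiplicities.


λ = 3 (multiplicity 9)

image of 1: 3
image of x: 3x + 3/2
image of x^2: 3x^2 + 3x + 17/4
image of x^3: 3x^3 + (9/2)x^2 + (51/4)x + 159/8
image of x^4: 3x^4 + 6x^3 + (51/2)x^2 + (159/2)x - 127/16
image of x^5: 3x^5 + (15/2)x^4 + (85/2)x^3 + (795/4)x^2 - (635/16)x + 6463/32
image of x^6: 3x^6 + 9x^5 + (255/4)x^4 + (795/2)x^3 - (1905/16)x^2 + (19389/16)x - 28543/64
image of x^7: 3x^7 + (21/2)x^6 + (357/4)x^5 + (5565/8)x^4 - (4445/16)x^3 + (135723/32)x^2 - (199801/64)x + 252927/128
image of x^8: 3x^8 + 12x^7 + 119x^6 + 1113x^5 - (4445/8)x^4 + (45241/4)x^3 - (199801/16)x^2 + (252927/16)x - 1403903/256
the matrix is upper triangular; its diagonal is (3, 3, 3, 3, 3, 3, 3, 3, 3)
for a triangular matrix the eigenvalues are the diagonal entries, with algebraic multiplicity their repetition count


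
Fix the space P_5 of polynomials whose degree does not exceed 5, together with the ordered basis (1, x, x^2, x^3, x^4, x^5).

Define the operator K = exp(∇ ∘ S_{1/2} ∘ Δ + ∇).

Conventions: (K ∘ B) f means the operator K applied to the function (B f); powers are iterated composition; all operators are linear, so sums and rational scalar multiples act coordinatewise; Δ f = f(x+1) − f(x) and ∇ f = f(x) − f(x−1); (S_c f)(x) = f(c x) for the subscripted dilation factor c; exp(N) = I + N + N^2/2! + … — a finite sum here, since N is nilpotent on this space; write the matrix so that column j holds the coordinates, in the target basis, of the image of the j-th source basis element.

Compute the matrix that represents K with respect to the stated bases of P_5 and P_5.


the matrix is [[1, 1, 1, 2, 19/4, 169/32]; [0, 1, 2, 3/2, 2, 215/16]; [0, 0, 1, 3, 3/2, -5/2]; [0, 0, 0, 1, 4, 5/4]; [0, 0, 0, 0, 1, 5]; [0, 0, 0, 0, 0, 1]] (rows listed top to bottom)

image of 1: 1
image of x: x + 1
image of x^2: x^2 + 2x + 1
image of x^3: x^3 + 3x^2 + (3/2)x + 2
image of x^4: x^4 + 4x^3 + (3/2)x^2 + 2x + 19/4
image of x^5: x^5 + 5x^4 + (5/4)x^3 - (5/2)x^2 + (215/16)x + 169/32
each image's coordinates form column j of the matrix


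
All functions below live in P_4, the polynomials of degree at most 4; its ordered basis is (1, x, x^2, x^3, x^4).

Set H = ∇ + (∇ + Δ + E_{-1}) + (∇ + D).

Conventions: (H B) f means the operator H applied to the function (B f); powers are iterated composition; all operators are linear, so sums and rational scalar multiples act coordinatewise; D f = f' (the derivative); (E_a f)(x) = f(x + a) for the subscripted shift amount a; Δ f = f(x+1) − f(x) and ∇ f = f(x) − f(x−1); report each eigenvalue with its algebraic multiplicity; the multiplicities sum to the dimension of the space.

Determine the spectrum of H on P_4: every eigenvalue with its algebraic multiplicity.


image of 1: 1
image of x: x + 4
image of x^2: x^2 + 8x - 1
image of x^3: x^3 + 12x^2 - 3x + 3
image of x^4: x^4 + 16x^3 - 6x^2 + 12x - 1
the matrix is upper triangular; its diagonal is (1, 1, 1, 1, 1)
for a triangular matrix the eigenvalues are the diagonal entries, with algebraic multiplicity their repetition count

λ = 1 (multiplicity 5)


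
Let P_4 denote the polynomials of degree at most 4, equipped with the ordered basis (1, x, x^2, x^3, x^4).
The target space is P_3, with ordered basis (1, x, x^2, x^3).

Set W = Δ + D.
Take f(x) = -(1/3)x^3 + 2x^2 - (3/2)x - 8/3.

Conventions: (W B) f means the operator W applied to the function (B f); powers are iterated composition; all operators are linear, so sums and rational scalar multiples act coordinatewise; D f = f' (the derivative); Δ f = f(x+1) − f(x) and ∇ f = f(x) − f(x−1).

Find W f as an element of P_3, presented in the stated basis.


g(x) = -2x^2 + 7x - 4/3

Δ f = -x^2 + 3x + 1/6
D f = -x^2 + 4x - 3/2
(Δ + D) f = -2x^2 + 7x - 4/3


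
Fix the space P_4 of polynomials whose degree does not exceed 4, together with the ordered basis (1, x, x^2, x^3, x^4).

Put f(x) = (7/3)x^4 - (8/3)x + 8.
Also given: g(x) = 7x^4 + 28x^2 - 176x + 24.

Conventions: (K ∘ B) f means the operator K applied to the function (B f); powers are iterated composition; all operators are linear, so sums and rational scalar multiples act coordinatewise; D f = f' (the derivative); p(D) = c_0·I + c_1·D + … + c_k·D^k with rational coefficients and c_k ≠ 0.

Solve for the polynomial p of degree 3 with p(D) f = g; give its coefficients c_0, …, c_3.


D^0 f = (7/3)x^4 - (8/3)x + 8
D^1 f = (28/3)x^3 - 8/3
D^2 f = 28x^2
D^3 f = 56x
matching coefficients of g against c_0 f + c_1 Df + … from the top degree down determines the c_i
solution: c_0 = 3, c_1 = 0, c_2 = 1, c_3 = -3

p(D) = 3·I + D^2 − 3·D^3, i.e. c_0 = 3, c_1 = 0, c_2 = 1, c_3 = -3


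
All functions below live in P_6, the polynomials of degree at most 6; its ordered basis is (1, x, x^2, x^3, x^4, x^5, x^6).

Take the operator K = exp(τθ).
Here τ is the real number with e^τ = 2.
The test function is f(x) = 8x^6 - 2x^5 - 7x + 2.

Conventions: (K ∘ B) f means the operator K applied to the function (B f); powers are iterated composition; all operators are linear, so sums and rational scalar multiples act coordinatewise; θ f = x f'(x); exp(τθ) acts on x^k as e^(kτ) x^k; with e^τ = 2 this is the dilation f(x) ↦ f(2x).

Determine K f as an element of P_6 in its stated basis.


exp(τθ) x^k = e^(kτ) x^k; with e^τ = 2 this sends x^k to 2^k x^k
x ↦ 2 x
x^5 ↦ 32 x^5
x^6 ↦ 64 x^6
applying this coordinatewise to f: exp(τθ) f = 512x^6 - 64x^5 - 14x + 2

the image equals g(x) = 512x^6 - 64x^5 - 14x + 2


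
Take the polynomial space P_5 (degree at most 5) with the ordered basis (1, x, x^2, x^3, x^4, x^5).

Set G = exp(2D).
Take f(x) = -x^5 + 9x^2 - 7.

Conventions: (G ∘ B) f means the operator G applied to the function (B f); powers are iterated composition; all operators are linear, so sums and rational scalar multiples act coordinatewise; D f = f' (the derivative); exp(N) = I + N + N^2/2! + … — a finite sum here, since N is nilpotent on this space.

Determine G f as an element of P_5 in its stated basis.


order-1 term: -10x^4 + 36x
order-2 term: -40x^3 + 36
order-3 term: -80x^2
order-4 term: -80x
order-5 term: -32
the series for exp(2D) f terminates at order 5
exp(2D) f = -x^5 - 10x^4 - 40x^3 - 71x^2 - 44x - 3

g(x) = -x^5 - 10x^4 - 40x^3 - 71x^2 - 44x - 3


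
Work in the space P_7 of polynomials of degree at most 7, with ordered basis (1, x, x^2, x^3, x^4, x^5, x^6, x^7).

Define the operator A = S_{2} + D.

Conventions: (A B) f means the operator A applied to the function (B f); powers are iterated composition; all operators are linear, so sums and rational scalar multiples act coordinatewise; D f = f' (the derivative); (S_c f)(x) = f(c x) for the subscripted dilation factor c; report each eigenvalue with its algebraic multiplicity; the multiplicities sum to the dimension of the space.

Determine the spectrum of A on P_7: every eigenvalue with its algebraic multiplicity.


λ = 1 (multiplicity 1), λ = 2 (multiplicity 1), λ = 4 (multiplicity 1), λ = 8 (multiplicity 1), λ = 16 (multiplicity 1), λ = 32 (multiplicity 1), λ = 64 (multiplicity 1), λ = 128 (multiplicity 1)

image of 1: 1
image of x: 2x + 1
image of x^2: 4x^2 + 2x
image of x^3: 8x^3 + 3x^2
image of x^4: 16x^4 + 4x^3
image of x^5: 32x^5 + 5x^4
image of x^6: 64x^6 + 6x^5
image of x^7: 128x^7 + 7x^6
the matrix is upper triangular; its diagonal is (1, 2, 4, 8, 16, 32, 64, 128)
for a triangular matrix the eigenvalues are the diagonal entries, with algebraic multiplicity their repetition count


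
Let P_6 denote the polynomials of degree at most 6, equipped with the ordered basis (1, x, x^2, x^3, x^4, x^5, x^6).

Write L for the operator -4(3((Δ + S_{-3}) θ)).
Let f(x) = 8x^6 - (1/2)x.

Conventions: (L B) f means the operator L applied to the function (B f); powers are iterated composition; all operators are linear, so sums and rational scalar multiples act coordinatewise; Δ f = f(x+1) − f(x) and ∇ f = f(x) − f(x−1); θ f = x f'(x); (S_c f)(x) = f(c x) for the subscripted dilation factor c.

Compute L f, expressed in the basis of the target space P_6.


θ f = 48x^6 - (1/2)x
Δ θ f = 288x^5 + 720x^4 + 960x^3 + 720x^2 + 288x + 95/2
S_{-3} θ f = 34992x^6 + (3/2)x
(Δ + S_{-3}) θ f = 34992x^6 + 288x^5 + 720x^4 + 960x^3 + 720x^2 + (579/2)x + 95/2
(3((Δ + S_{-3}) θ)) f = 104976x^6 + 864x^5 + 2160x^4 + 2880x^3 + 2160x^2 + (1737/2)x + 285/2
(-4(3((Δ + S_{-3}) θ))) f = -419904x^6 - 3456x^5 - 8640x^4 - 11520x^3 - 8640x^2 - 3474x - 570

g(x) = -419904x^6 - 3456x^5 - 8640x^4 - 11520x^3 - 8640x^2 - 3474x - 570


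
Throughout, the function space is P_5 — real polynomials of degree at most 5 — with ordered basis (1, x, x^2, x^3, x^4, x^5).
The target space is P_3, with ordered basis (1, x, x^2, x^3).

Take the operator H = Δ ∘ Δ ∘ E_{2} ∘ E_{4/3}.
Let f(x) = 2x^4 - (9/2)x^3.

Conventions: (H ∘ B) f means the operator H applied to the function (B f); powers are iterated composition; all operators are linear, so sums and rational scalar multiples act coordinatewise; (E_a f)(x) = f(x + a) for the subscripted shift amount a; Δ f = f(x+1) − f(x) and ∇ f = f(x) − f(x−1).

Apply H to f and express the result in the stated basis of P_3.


the result is g(x) = 24x^2 + 181x + 1013/3

E_{4/3} f = 2x^4 + (37/6)x^3 + (10/3)x^2 - (136/27)x - 352/81
E_{2} E_{4/3} f = 2x^4 + (133/6)x^3 + (265/3)x^2 + (3950/27)x + 6500/81
Δ E_{2} E_{4/3} f = 8x^3 + (157/2)x^2 + (1507/6)x + 13975/54
Δ Δ E_{2} E_{4/3} f = 24x^2 + 181x + 1013/3


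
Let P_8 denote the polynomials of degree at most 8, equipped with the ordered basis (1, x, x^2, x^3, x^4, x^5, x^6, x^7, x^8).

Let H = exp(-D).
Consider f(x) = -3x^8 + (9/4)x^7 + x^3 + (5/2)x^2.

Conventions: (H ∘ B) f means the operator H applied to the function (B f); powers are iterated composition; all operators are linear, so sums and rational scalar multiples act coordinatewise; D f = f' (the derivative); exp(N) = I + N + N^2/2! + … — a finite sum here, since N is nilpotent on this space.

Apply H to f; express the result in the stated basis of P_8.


order-1 term: 24x^7 - (63/4)x^6 - 3x^2 - 5x
order-2 term: -84x^6 + (189/4)x^5 + 3x + 5/2
order-3 term: 168x^5 - (315/4)x^4 - 1
order-4 term: -210x^4 + (315/4)x^3
order-5 term: 168x^3 - (189/4)x^2
order-6 term: -84x^2 + (63/4)x
order-7 term: 24x - 9/4
order-8 term: -3
the series for exp(-D) f terminates at order 8
exp(-D) f = -3x^8 + (105/4)x^7 - (399/4)x^6 + (861/4)x^5 - (1155/4)x^4 + (991/4)x^3 - (527/4)x^2 + (151/4)x - 15/4

g(x) = -3x^8 + (105/4)x^7 - (399/4)x^6 + (861/4)x^5 - (1155/4)x^4 + (991/4)x^3 - (527/4)x^2 + (151/4)x - 15/4


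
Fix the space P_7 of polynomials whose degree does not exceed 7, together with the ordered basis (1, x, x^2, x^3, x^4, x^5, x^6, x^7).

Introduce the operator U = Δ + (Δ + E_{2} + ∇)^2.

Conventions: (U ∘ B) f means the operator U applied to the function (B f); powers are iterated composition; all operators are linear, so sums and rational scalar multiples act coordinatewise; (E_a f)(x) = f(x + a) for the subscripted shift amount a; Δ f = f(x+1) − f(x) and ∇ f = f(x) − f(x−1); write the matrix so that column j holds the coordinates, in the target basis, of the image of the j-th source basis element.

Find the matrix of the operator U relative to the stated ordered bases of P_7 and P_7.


image of 1: 1
image of x: x + 9
image of x^2: x^2 + 18x + 41
image of x^3: x^3 + 27x^2 + 123x + 117
image of x^4: x^4 + 36x^3 + 246x^2 + 468x + 449
image of x^5: x^5 + 45x^4 + 410x^3 + 1170x^2 + 2245x + 1509
image of x^6: x^6 + 54x^5 + 615x^4 + 2340x^3 + 6735x^2 + 9054x + 5681
image of x^7: x^7 + 63x^6 + 861x^5 + 4095x^4 + 15715x^3 + 31689x^2 + 39767x + 20757
each image's coordinates form column j of the matrix

the matrix is [[1, 9, 41, 117, 449, 1509, 5681, 20757]; [0, 1, 18, 123, 468, 2245, 9054, 39767]; [0, 0, 1, 27, 246, 1170, 6735, 31689]; [0, 0, 0, 1, 36, 410, 2340, 15715]; [0, 0, 0, 0, 1, 45, 615, 4095]; [0, 0, 0, 0, 0, 1, 54, 861]; [0, 0, 0, 0, 0, 0, 1, 63]; [0, 0, 0, 0, 0, 0, 0, 1]] (rows listed top to bottom)
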